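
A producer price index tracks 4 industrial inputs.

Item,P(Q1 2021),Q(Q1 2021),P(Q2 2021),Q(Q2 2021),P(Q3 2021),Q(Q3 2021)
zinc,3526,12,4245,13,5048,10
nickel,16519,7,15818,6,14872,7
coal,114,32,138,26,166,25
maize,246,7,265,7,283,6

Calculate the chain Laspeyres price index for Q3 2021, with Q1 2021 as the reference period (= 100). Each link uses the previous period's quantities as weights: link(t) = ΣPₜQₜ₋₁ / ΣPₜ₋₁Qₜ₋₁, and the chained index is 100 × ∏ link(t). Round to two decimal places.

106.54

Link Q1 2021→Q2 2021:
ΣP(Q2 2021)Q(Q1 2021) = 4245×12 + 15818×7 + 138×32 + 265×7 = 50940 + 110726 + 4416 + 1855 = 167937
ΣP(Q1 2021)Q(Q1 2021) = 3526×12 + 16519×7 + 114×32 + 246×7 = 42312 + 115633 + 3648 + 1722 = 163315
link = 167937/163315 = 1.028301
Link Q2 2021→Q3 2021:
ΣP(Q3 2021)Q(Q2 2021) = 5048×13 + 14872×6 + 166×26 + 283×7 = 65624 + 89232 + 4316 + 1981 = 161153
ΣP(Q2 2021)Q(Q2 2021) = 4245×13 + 15818×6 + 138×26 + 265×7 = 55185 + 94908 + 3588 + 1855 = 155536
link = 161153/155536 = 1.036114
Chained index = 100 × 1.028301 × 1.036114 = 106.5437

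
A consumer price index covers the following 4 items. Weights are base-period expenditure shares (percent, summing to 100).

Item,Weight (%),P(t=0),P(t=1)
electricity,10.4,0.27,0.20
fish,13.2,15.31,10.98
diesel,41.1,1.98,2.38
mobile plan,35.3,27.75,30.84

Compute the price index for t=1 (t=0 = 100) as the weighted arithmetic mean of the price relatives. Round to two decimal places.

electricity: 10.4 × (0.20/0.27) = 10.4 × 0.740741 = 7.7037
fish: 13.2 × (10.98/15.31) = 13.2 × 0.717178 = 9.4668
diesel: 41.1 × (2.38/1.98) = 41.1 × 1.202020 = 49.4030
mobile plan: 35.3 × (30.84/27.75) = 35.3 × 1.111351 = 39.2307
Index = Σ wᵢ·(p₁ᵢ/p₀ᵢ) = 7.7037 + 9.4668 + 49.4030 + 39.2307 = 105.8042

105.80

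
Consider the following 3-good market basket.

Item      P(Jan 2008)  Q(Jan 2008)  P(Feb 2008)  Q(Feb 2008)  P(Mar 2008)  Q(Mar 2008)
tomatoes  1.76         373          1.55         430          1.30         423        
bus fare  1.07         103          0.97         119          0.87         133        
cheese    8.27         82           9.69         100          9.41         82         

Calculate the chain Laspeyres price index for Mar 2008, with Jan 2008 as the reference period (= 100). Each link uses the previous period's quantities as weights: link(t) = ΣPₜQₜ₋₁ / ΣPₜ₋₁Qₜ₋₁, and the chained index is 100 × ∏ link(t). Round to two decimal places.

Link Jan 2008→Feb 2008:
ΣP(Feb 2008)Q(Jan 2008) = 1.55×373 + 0.97×103 + 9.69×82 = 578.15 + 99.91 + 794.58 = 1472.64
ΣP(Jan 2008)Q(Jan 2008) = 1.76×373 + 1.07×103 + 8.27×82 = 656.48 + 110.21 + 678.14 = 1444.83
link = 1472.64/1444.83 = 1.019248
Link Feb 2008→Mar 2008:
ΣP(Mar 2008)Q(Feb 2008) = 1.30×430 + 0.87×119 + 9.41×100 = 559 + 103.53 + 941 = 1603.53
ΣP(Feb 2008)Q(Feb 2008) = 1.55×430 + 0.97×119 + 9.69×100 = 666.5 + 115.43 + 969 = 1750.93
link = 1603.53/1750.93 = 0.915816
Chained index = 100 × 1.019248 × 0.915816 = 93.3444

93.34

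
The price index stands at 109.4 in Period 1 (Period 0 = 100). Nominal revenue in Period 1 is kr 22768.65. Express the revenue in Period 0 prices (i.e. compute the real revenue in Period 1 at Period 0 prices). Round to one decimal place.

Real = Nominal ÷ (Index/100) = 22768.65 ÷ (109.4/100)
     = 22768.65 ÷ 1.094 = 20812.2943

20812.3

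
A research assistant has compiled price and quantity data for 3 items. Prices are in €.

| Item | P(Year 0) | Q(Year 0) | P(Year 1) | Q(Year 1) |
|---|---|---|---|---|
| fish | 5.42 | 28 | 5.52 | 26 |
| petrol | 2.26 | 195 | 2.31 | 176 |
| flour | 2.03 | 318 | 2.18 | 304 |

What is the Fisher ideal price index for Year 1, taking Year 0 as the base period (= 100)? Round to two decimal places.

Laspeyres component (base-period weights):
ΣP(Year 1)Q(Year 0) = 5.52×28 + 2.31×195 + 2.18×318 = 154.56 + 450.45 + 693.24 = 1298.25
ΣP(Year 0)Q(Year 0) = 5.42×28 + 2.26×195 + 2.03×318 = 151.76 + 440.7 + 645.54 = 1238
L = 1298.25 / 1238 × 100 = 104.8667
Paasche component (current-period weights):
ΣP(Year 1)Q(Year 1) = 5.52×26 + 2.31×176 + 2.18×304 = 143.52 + 406.56 + 662.72 = 1212.8
ΣP(Year 0)Q(Year 1) = 5.42×26 + 2.26×176 + 2.03×304 = 140.92 + 397.76 + 617.12 = 1155.8
P = 1212.8 / 1155.8 × 100 = 104.9316
Fisher = √(L × P) = √(104.8667 × 104.9316) = 104.8992

104.90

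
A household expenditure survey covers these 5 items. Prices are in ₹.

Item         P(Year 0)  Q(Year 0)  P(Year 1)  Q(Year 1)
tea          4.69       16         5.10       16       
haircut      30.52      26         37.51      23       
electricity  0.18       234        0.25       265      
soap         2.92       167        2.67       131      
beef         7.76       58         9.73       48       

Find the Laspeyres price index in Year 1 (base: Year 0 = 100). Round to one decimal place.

115.0

Laspeyres price index uses base-period quantities as weights.
ΣP(Year 1)·Q(Year 0) = 5.10×16 + 37.51×26 + 0.25×234 + 2.67×167 + 9.73×58 = 81.6 + 975.26 + 58.5 + 445.89 + 564.34 = 2125.59
ΣP(Year 0)·Q(Year 0) = 4.69×16 + 30.52×26 + 0.18×234 + 2.92×167 + 7.76×58 = 75.04 + 793.52 + 42.12 + 487.64 + 450.08 = 1848.4
Index = 2125.59 / 1848.4 × 100 = 114.9962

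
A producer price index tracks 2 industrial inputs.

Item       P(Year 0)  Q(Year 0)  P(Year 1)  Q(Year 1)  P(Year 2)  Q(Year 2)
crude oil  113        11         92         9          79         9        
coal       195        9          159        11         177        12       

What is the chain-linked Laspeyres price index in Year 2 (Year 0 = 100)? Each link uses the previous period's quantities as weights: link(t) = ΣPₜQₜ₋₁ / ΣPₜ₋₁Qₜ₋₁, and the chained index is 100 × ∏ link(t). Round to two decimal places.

Link Year 0→Year 1:
ΣP(Year 1)Q(Year 0) = 92×11 + 159×9 = 1012 + 1431 = 2443
ΣP(Year 0)Q(Year 0) = 113×11 + 195×9 = 1243 + 1755 = 2998
link = 2443/2998 = 0.814877
Link Year 1→Year 2:
ΣP(Year 2)Q(Year 1) = 79×9 + 177×11 = 711 + 1947 = 2658
ΣP(Year 1)Q(Year 1) = 92×9 + 159×11 = 828 + 1749 = 2577
link = 2658/2577 = 1.031432
Chained index = 100 × 0.814877 × 1.031432 = 84.0490

84.05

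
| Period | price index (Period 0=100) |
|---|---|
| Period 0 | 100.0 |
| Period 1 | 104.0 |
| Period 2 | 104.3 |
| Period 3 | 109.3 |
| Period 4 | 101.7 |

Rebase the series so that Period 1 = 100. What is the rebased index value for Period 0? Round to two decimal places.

Rebased(Period 0) = 100.0 / 104.0 × 100 = 96.1538

96.15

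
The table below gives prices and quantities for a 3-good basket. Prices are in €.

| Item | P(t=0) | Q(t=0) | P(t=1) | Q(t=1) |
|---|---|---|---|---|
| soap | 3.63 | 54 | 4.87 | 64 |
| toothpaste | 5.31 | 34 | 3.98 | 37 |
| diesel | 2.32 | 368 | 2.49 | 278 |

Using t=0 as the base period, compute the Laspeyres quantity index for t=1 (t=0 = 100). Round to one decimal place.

Laspeyres quantity index uses base-period prices as weights.
ΣP(t=0)·Q(t=1) = 3.63×64 + 5.31×37 + 2.32×278 = 232.32 + 196.47 + 644.96 = 1073.75
ΣP(t=0)·Q(t=0) = 3.63×54 + 5.31×34 + 2.32×368 = 196.02 + 180.54 + 853.76 = 1230.32
Index = 1073.75 / 1230.32 × 100 = 87.2740

87.3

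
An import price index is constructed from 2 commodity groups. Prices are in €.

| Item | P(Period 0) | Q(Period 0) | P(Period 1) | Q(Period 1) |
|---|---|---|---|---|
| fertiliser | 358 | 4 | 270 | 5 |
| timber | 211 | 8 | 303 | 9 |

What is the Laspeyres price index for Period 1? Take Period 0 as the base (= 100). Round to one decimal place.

112.3

Laspeyres price index uses base-period quantities as weights.
ΣP(Period 1)·Q(Period 0) = 270×4 + 303×8 = 1080 + 2424 = 3504
ΣP(Period 0)·Q(Period 0) = 358×4 + 211×8 = 1432 + 1688 = 3120
Index = 3504 / 3120 × 100 = 112.3077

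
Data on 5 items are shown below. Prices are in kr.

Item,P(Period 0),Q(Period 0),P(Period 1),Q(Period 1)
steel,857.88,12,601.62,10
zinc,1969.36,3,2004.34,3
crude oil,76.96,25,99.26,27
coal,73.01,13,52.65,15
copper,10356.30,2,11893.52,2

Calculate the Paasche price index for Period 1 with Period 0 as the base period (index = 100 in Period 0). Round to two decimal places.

Paasche price index uses current-period quantities as weights.
ΣP(Period 1)·Q(Period 1) = 601.62×10 + 2004.34×3 + 99.26×27 + 52.65×15 + 11893.52×2 = 6016.2 + 6013.02 + 2680.02 + 789.75 + 23787.04 = 39286.03
ΣP(Period 0)·Q(Period 1) = 857.88×10 + 1969.36×3 + 76.96×27 + 73.01×15 + 10356.30×2 = 8578.8 + 5908.08 + 2077.92 + 1095.15 + 20712.6 = 38372.55
Index = 39286.03 / 38372.55 × 100 = 102.3806

102.38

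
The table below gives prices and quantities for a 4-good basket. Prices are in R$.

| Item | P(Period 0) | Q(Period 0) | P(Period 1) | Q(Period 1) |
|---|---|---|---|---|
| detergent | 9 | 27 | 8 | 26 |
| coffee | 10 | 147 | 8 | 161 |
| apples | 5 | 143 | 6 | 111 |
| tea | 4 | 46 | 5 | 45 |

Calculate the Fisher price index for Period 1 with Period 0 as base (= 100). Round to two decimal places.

93.74

Laspeyres component (base-period weights):
ΣP(Period 1)Q(Period 0) = 8×27 + 8×147 + 6×143 + 5×46 = 216 + 1176 + 858 + 230 = 2480
ΣP(Period 0)Q(Period 0) = 9×27 + 10×147 + 5×143 + 4×46 = 243 + 1470 + 715 + 184 = 2612
L = 2480 / 2612 × 100 = 94.9464
Paasche component (current-period weights):
ΣP(Period 1)Q(Period 1) = 8×26 + 8×161 + 6×111 + 5×45 = 208 + 1288 + 666 + 225 = 2387
ΣP(Period 0)Q(Period 1) = 9×26 + 10×161 + 5×111 + 4×45 = 234 + 1610 + 555 + 180 = 2579
P = 2387 / 2579 × 100 = 92.5553
Fisher = √(L × P) = √(94.9464 × 92.5553) = 93.7432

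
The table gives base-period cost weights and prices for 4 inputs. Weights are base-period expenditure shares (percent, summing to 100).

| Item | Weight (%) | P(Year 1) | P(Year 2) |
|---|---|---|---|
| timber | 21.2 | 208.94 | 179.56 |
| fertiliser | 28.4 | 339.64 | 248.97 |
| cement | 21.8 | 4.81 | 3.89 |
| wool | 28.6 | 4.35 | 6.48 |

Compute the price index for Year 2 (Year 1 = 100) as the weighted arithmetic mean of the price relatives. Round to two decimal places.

timber: 21.2 × (179.56/208.94) = 21.2 × 0.859385 = 18.2190
fertiliser: 28.4 × (248.97/339.64) = 28.4 × 0.733041 = 20.8184
cement: 21.8 × (3.89/4.81) = 21.8 × 0.808732 = 17.6304
wool: 28.6 × (6.48/4.35) = 28.6 × 1.489655 = 42.6041
Index = Σ wᵢ·(p₁ᵢ/p₀ᵢ) = 18.2190 + 20.8184 + 17.6304 + 42.6041 = 99.2718

99.27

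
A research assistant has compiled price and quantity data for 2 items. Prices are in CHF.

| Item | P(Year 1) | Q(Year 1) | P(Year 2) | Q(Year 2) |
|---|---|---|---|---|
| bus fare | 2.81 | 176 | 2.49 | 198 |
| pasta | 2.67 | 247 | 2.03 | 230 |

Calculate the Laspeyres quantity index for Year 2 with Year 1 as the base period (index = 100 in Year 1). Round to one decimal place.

101.4

Laspeyres quantity index uses base-period prices as weights.
ΣP(Year 1)·Q(Year 2) = 2.81×198 + 2.67×230 = 556.38 + 614.1 = 1170.48
ΣP(Year 1)·Q(Year 1) = 2.81×176 + 2.67×247 = 494.56 + 659.49 = 1154.05
Index = 1170.48 / 1154.05 × 100 = 101.4237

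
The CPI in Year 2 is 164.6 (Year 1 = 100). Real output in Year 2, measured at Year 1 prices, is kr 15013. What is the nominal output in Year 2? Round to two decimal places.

Nominal = Real × (Index/100) = 15013 × (164.6/100)
        = 15013 × 1.646 = 24711.3980

24711.40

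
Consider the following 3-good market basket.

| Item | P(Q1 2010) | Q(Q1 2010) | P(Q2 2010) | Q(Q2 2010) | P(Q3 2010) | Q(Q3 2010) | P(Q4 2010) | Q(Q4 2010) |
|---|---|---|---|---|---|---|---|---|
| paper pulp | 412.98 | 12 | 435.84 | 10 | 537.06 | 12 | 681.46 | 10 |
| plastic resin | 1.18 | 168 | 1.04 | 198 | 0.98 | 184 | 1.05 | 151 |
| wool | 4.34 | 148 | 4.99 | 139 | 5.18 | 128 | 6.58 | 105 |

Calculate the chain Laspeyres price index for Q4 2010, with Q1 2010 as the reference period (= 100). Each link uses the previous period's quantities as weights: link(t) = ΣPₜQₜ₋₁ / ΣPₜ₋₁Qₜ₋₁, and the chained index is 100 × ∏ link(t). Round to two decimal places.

Link Q1 2010→Q2 2010:
ΣP(Q2 2010)Q(Q1 2010) = 435.84×12 + 1.04×168 + 4.99×148 = 5230.08 + 174.72 + 738.52 = 6143.32
ΣP(Q1 2010)Q(Q1 2010) = 412.98×12 + 1.18×168 + 4.34×148 = 4955.76 + 198.24 + 642.32 = 5796.32
link = 6143.32/5796.32 = 1.059866
Link Q2 2010→Q3 2010:
ΣP(Q3 2010)Q(Q2 2010) = 537.06×10 + 0.98×198 + 5.18×139 = 5370.6 + 194.04 + 720.02 = 6284.66
ΣP(Q2 2010)Q(Q2 2010) = 435.84×10 + 1.04×198 + 4.99×139 = 4358.4 + 205.92 + 693.61 = 5257.93
link = 6284.66/5257.93 = 1.195273
Link Q3 2010→Q4 2010:
ΣP(Q4 2010)Q(Q3 2010) = 681.46×12 + 1.05×184 + 6.58×128 = 8177.52 + 193.2 + 842.24 = 9212.96
ΣP(Q3 2010)Q(Q3 2010) = 537.06×12 + 0.98×184 + 5.18×128 = 6444.72 + 180.32 + 663.04 = 7288.08
link = 9212.96/7288.08 = 1.264113
Chained index = 100 × 1.059866 × 1.195273 × 1.264113 = 160.1415

160.14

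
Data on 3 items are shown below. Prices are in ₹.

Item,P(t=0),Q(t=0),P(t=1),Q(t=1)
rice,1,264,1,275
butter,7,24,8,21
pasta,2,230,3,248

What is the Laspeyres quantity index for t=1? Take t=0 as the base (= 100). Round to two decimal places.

102.91

Laspeyres quantity index uses base-period prices as weights.
ΣP(t=0)·Q(t=1) = 1×275 + 7×21 + 2×248 = 275 + 147 + 496 = 918
ΣP(t=0)·Q(t=0) = 1×264 + 7×24 + 2×230 = 264 + 168 + 460 = 892
Index = 918 / 892 × 100 = 102.9148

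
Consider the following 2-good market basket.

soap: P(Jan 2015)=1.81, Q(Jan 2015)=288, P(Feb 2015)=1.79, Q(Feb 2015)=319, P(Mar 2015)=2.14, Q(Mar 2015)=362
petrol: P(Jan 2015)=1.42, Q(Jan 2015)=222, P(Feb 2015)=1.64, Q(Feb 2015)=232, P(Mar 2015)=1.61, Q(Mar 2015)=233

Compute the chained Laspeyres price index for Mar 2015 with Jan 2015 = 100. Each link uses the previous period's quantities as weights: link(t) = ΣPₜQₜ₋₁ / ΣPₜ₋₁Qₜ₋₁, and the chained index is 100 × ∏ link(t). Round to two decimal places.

Link Jan 2015→Feb 2015:
ΣP(Feb 2015)Q(Jan 2015) = 1.79×288 + 1.64×222 = 515.52 + 364.08 = 879.6
ΣP(Jan 2015)Q(Jan 2015) = 1.81×288 + 1.42×222 = 521.28 + 315.24 = 836.52
link = 879.6/836.52 = 1.051499
Link Feb 2015→Mar 2015:
ΣP(Mar 2015)Q(Feb 2015) = 2.14×319 + 1.61×232 = 682.66 + 373.52 = 1056.18
ΣP(Feb 2015)Q(Feb 2015) = 1.79×319 + 1.64×232 = 571.01 + 380.48 = 951.49
link = 1056.18/951.49 = 1.110027
Chained index = 100 × 1.051499 × 1.110027 = 116.7193

116.72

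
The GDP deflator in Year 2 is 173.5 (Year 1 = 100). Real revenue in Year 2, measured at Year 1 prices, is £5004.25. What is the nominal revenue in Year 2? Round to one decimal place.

8682.4

Nominal = Real × (Index/100) = 5004.25 × (173.5/100)
        = 5004.25 × 1.735 = 8682.3738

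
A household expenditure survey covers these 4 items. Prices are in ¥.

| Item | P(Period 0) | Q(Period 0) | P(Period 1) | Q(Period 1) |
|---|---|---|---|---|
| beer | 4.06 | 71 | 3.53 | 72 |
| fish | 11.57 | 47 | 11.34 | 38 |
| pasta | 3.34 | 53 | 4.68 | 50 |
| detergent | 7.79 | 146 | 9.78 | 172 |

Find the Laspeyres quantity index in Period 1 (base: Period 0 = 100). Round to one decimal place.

Laspeyres quantity index uses base-period prices as weights.
ΣP(Period 0)·Q(Period 1) = 4.06×72 + 11.57×38 + 3.34×50 + 7.79×172 = 292.32 + 439.66 + 167 + 1339.88 = 2238.86
ΣP(Period 0)·Q(Period 0) = 4.06×71 + 11.57×47 + 3.34×53 + 7.79×146 = 288.26 + 543.79 + 177.02 + 1137.34 = 2146.41
Index = 2238.86 / 2146.41 × 100 = 104.3072

104.3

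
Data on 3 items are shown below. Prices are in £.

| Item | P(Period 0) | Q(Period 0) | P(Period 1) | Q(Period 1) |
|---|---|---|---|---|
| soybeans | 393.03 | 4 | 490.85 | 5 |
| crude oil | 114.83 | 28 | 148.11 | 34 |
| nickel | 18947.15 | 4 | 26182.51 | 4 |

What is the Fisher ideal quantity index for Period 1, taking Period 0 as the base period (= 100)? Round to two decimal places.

Laspeyres component (base-period weights):
ΣP(Period 0)Q(Period 1) = 393.03×5 + 114.83×34 + 18947.15×4 = 1965.15 + 3904.22 + 75788.6 = 81657.97
ΣP(Period 0)Q(Period 0) = 393.03×4 + 114.83×28 + 18947.15×4 = 1572.12 + 3215.24 + 75788.6 = 80575.96
L = 81657.97 / 80575.96 × 100 = 101.3428
Paasche component (current-period weights):
ΣP(Period 1)Q(Period 1) = 490.85×5 + 148.11×34 + 26182.51×4 = 2454.25 + 5035.74 + 104730.04 = 112220.03
ΣP(Period 1)Q(Period 0) = 490.85×4 + 148.11×28 + 26182.51×4 = 1963.4 + 4147.08 + 104730.04 = 110840.52
P = 112220.03 / 110840.52 × 100 = 101.2446
Fisher = √(L × P) = √(101.3428 × 101.2446) = 101.2937

101.29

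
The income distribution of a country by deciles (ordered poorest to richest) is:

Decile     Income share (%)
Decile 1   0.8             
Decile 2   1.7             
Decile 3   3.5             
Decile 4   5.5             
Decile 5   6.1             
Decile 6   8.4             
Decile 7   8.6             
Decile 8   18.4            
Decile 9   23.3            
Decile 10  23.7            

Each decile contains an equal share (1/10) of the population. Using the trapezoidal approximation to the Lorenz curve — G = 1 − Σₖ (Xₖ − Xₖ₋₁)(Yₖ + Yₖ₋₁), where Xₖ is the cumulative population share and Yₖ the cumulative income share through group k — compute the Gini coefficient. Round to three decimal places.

Cumulative income shares Yₖ: 0.0080, 0.0250, 0.0600, 0.1150, 0.1760, 0.2600, 0.3460, 0.5300, 0.7630, 1.0000
Σ (Xₖ−Xₖ₋₁)(Yₖ+Yₖ₋₁) = (1/10)(0.0080+0.0000) + (1/10)(0.0250+0.0080) + (1/10)(0.0600+0.0250) + (1/10)(0.1150+0.0600) + (1/10)(0.1760+0.1150) + (1/10)(0.2600+0.1760) + (1/10)(0.3460+0.2600) + (1/10)(0.5300+0.3460) + (1/10)(0.7630+0.5300) + (1/10)(1.0000+0.7630)
  = 0.0008 + 0.0033 + 0.0085 + 0.0175 + 0.0291 + 0.0436 + 0.0606 + 0.0876 + 0.1293 + 0.1763 = 0.5566
G = 1 − 0.5566 = 0.4434

0.443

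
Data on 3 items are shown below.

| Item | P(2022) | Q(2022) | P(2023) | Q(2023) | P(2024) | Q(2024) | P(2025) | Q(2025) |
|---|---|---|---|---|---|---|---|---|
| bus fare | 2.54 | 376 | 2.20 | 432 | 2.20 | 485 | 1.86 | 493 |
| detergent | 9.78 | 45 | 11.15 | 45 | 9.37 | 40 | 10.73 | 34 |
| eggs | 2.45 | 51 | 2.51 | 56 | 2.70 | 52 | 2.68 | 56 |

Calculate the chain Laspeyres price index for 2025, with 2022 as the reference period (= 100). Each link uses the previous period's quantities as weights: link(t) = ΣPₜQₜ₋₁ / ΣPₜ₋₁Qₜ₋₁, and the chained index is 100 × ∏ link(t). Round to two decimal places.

85.20

Link 2022→2023:
ΣP(2023)Q(2022) = 2.20×376 + 11.15×45 + 2.51×51 = 827.2 + 501.75 + 128.01 = 1456.96
ΣP(2022)Q(2022) = 2.54×376 + 9.78×45 + 2.45×51 = 955.04 + 440.1 + 124.95 = 1520.09
link = 1456.96/1520.09 = 0.958470
Link 2023→2024:
ΣP(2024)Q(2023) = 2.20×432 + 9.37×45 + 2.70×56 = 950.4 + 421.65 + 151.2 = 1523.25
ΣP(2023)Q(2023) = 2.20×432 + 11.15×45 + 2.51×56 = 950.4 + 501.75 + 140.56 = 1592.71
link = 1523.25/1592.71 = 0.956389
Link 2024→2025:
ΣP(2025)Q(2024) = 1.86×485 + 10.73×40 + 2.68×52 = 902.1 + 429.2 + 139.36 = 1470.66
ΣP(2024)Q(2024) = 2.20×485 + 9.37×40 + 2.70×52 = 1067 + 374.8 + 140.4 = 1582.2
link = 1470.66/1582.2 = 0.929503
Chained index = 100 × 0.958470 × 0.956389 × 0.929503 = 85.2047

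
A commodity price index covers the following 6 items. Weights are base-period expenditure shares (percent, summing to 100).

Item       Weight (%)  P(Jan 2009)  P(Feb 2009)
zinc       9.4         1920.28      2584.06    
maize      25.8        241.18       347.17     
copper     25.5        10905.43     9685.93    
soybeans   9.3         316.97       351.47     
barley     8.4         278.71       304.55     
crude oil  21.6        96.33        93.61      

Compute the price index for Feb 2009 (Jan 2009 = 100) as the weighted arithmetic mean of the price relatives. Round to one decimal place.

112.9

zinc: 9.4 × (2584.06/1920.28) = 9.4 × 1.345668 = 12.6493
maize: 25.8 × (347.17/241.18) = 25.8 × 1.439464 = 37.1382
copper: 25.5 × (9685.93/10905.43) = 25.5 × 0.888175 = 22.6485
soybeans: 9.3 × (351.47/316.97) = 9.3 × 1.108843 = 10.3122
barley: 8.4 × (304.55/278.71) = 8.4 × 1.092713 = 9.1788
crude oil: 21.6 × (93.61/96.33) = 21.6 × 0.971764 = 20.9901
Index = Σ wᵢ·(p₁ᵢ/p₀ᵢ) = 12.6493 + 37.1382 + 22.6485 + 10.3122 + 9.1788 + 20.9901 = 112.9170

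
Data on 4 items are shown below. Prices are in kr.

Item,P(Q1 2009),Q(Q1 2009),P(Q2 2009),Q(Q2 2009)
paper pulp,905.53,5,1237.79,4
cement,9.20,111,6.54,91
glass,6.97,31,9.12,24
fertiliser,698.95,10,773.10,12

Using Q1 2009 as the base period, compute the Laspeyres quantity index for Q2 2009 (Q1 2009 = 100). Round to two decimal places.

102.04

Laspeyres quantity index uses base-period prices as weights.
ΣP(Q1 2009)·Q(Q2 2009) = 905.53×4 + 9.20×91 + 6.97×24 + 698.95×12 = 3622.12 + 837.2 + 167.28 + 8387.4 = 13014
ΣP(Q1 2009)·Q(Q1 2009) = 905.53×5 + 9.20×111 + 6.97×31 + 698.95×10 = 4527.65 + 1021.2 + 216.07 + 6989.5 = 12754.42
Index = 13014 / 12754.42 × 100 = 102.0352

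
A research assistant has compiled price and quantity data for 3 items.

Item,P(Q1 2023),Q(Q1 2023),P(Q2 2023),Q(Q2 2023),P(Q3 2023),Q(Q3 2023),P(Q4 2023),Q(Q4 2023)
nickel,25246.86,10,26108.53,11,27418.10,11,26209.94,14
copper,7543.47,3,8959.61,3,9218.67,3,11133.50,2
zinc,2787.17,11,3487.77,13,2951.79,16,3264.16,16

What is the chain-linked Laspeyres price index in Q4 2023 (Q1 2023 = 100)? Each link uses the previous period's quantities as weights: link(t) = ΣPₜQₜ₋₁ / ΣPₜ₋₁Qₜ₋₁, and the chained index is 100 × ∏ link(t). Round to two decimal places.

Link Q1 2023→Q2 2023:
ΣP(Q2 2023)Q(Q1 2023) = 26108.53×10 + 8959.61×3 + 3487.77×11 = 261085.3 + 26878.83 + 38365.47 = 326329.6
ΣP(Q1 2023)Q(Q1 2023) = 25246.86×10 + 7543.47×3 + 2787.17×11 = 252468.6 + 22630.41 + 30658.87 = 305757.88
link = 326329.6/305757.88 = 1.067281
Link Q2 2023→Q3 2023:
ΣP(Q3 2023)Q(Q2 2023) = 27418.10×11 + 9218.67×3 + 2951.79×13 = 301599.1 + 27656.01 + 38373.27 = 367628.38
ΣP(Q2 2023)Q(Q2 2023) = 26108.53×11 + 8959.61×3 + 3487.77×13 = 287193.83 + 26878.83 + 45341.01 = 359413.67
link = 367628.38/359413.67 = 1.022856
Link Q3 2023→Q4 2023:
ΣP(Q4 2023)Q(Q3 2023) = 26209.94×11 + 11133.50×3 + 3264.16×16 = 288309.34 + 33400.5 + 52226.56 = 373936.4
ΣP(Q3 2023)Q(Q3 2023) = 27418.10×11 + 9218.67×3 + 2951.79×16 = 301599.1 + 27656.01 + 47228.64 = 376483.75
link = 373936.4/376483.75 = 0.993234
Chained index = 100 × 1.067281 × 1.022856 × 0.993234 = 108.4288

108.43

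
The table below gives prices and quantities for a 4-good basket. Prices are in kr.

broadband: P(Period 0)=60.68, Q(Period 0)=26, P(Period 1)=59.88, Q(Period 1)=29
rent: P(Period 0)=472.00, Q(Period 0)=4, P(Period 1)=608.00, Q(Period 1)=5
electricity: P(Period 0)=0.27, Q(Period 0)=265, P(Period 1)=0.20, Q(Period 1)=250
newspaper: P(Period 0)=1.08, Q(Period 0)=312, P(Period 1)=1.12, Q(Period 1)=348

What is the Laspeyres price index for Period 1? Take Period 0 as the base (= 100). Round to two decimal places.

Laspeyres price index uses base-period quantities as weights.
ΣP(Period 1)·Q(Period 0) = 59.88×26 + 608.00×4 + 0.20×265 + 1.12×312 = 1556.88 + 2432 + 53 + 349.44 = 4391.32
ΣP(Period 0)·Q(Period 0) = 60.68×26 + 472.00×4 + 0.27×265 + 1.08×312 = 1577.68 + 1888 + 71.55 + 336.96 = 3874.19
Index = 4391.32 / 3874.19 × 100 = 113.3481

113.35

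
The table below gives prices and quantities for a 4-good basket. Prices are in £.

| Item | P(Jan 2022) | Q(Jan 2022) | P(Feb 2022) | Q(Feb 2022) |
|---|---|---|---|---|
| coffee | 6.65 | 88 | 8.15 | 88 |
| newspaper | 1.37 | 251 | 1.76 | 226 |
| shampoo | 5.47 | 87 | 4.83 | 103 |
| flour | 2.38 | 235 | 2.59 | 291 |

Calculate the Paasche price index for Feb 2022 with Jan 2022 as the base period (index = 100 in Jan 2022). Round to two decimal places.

Paasche price index uses current-period quantities as weights.
ΣP(Feb 2022)·Q(Feb 2022) = 8.15×88 + 1.76×226 + 4.83×103 + 2.59×291 = 717.2 + 397.76 + 497.49 + 753.69 = 2366.14
ΣP(Jan 2022)·Q(Feb 2022) = 6.65×88 + 1.37×226 + 5.47×103 + 2.38×291 = 585.2 + 309.62 + 563.41 + 692.58 = 2150.81
Index = 2366.14 / 2150.81 × 100 = 110.0116

110.01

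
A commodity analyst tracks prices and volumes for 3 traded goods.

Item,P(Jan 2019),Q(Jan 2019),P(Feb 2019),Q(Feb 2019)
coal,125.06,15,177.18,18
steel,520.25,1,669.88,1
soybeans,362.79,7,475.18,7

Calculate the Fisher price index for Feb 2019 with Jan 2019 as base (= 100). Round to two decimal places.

Laspeyres component (base-period weights):
ΣP(Feb 2019)Q(Jan 2019) = 177.18×15 + 669.88×1 + 475.18×7 = 2657.7 + 669.88 + 3326.26 = 6653.84
ΣP(Jan 2019)Q(Jan 2019) = 125.06×15 + 520.25×1 + 362.79×7 = 1875.9 + 520.25 + 2539.53 = 4935.68
L = 6653.84 / 4935.68 × 100 = 134.8110
Paasche component (current-period weights):
ΣP(Feb 2019)Q(Feb 2019) = 177.18×18 + 669.88×1 + 475.18×7 = 3189.24 + 669.88 + 3326.26 = 7185.38
ΣP(Jan 2019)Q(Feb 2019) = 125.06×18 + 520.25×1 + 362.79×7 = 2251.08 + 520.25 + 2539.53 = 5310.86
P = 7185.38 / 5310.86 × 100 = 135.2960
Fisher = √(L × P) = √(134.8110 × 135.2960) = 135.0533

135.05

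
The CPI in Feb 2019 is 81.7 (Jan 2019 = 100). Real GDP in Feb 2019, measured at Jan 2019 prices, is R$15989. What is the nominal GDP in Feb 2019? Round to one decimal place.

13063.0

Nominal = Real × (Index/100) = 15989 × (81.7/100)
        = 15989 × 0.817 = 13063.0130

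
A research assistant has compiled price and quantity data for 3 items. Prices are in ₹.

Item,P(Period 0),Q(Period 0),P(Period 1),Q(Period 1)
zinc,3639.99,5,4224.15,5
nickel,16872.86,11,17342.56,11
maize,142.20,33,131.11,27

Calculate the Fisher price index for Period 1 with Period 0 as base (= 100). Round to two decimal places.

103.73

Laspeyres component (base-period weights):
ΣP(Period 1)Q(Period 0) = 4224.15×5 + 17342.56×11 + 131.11×33 = 21120.75 + 190768.16 + 4326.63 = 216215.54
ΣP(Period 0)Q(Period 0) = 3639.99×5 + 16872.86×11 + 142.20×33 = 18199.95 + 185601.46 + 4692.6 = 208494.01
L = 216215.54 / 208494.01 × 100 = 103.7035
Paasche component (current-period weights):
ΣP(Period 1)Q(Period 1) = 4224.15×5 + 17342.56×11 + 131.11×27 = 21120.75 + 190768.16 + 3539.97 = 215428.88
ΣP(Period 0)Q(Period 1) = 3639.99×5 + 16872.86×11 + 142.20×27 = 18199.95 + 185601.46 + 3839.4 = 207640.81
P = 215428.88 / 207640.81 × 100 = 103.7507
Fisher = √(L × P) = √(103.7035 × 103.7507) = 103.7271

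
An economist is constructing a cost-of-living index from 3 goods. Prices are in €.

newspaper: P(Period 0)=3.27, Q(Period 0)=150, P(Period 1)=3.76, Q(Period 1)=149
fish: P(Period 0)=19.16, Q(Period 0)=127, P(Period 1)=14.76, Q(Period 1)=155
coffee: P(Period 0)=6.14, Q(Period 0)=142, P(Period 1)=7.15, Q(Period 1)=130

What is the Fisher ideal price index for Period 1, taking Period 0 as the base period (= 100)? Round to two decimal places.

Laspeyres component (base-period weights):
ΣP(Period 1)Q(Period 0) = 3.76×150 + 14.76×127 + 7.15×142 = 564 + 1874.52 + 1015.3 = 3453.82
ΣP(Period 0)Q(Period 0) = 3.27×150 + 19.16×127 + 6.14×142 = 490.5 + 2433.32 + 871.88 = 3795.7
L = 3453.82 / 3795.7 × 100 = 90.9930
Paasche component (current-period weights):
ΣP(Period 1)Q(Period 1) = 3.76×149 + 14.76×155 + 7.15×130 = 560.24 + 2287.8 + 929.5 = 3777.54
ΣP(Period 0)Q(Period 1) = 3.27×149 + 19.16×155 + 6.14×130 = 487.23 + 2969.8 + 798.2 = 4255.23
P = 3777.54 / 4255.23 × 100 = 88.7740
Fisher = √(L × P) = √(90.9930 × 88.7740) = 89.8767

89.88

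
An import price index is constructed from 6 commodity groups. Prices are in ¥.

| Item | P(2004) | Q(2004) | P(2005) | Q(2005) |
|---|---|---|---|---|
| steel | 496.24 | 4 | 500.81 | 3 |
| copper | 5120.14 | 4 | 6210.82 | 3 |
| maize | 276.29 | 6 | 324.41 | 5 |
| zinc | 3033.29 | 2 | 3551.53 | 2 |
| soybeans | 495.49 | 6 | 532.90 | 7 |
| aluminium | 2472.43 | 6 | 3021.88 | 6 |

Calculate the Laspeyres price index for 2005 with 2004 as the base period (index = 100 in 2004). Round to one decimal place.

Laspeyres price index uses base-period quantities as weights.
ΣP(2005)·Q(2004) = 500.81×4 + 6210.82×4 + 324.41×6 + 3551.53×2 + 532.90×6 + 3021.88×6 = 2003.24 + 24843.28 + 1946.46 + 7103.06 + 3197.4 + 18131.28 = 57224.72
ΣP(2004)·Q(2004) = 496.24×4 + 5120.14×4 + 276.29×6 + 3033.29×2 + 495.49×6 + 2472.43×6 = 1984.96 + 20480.56 + 1657.74 + 6066.58 + 2972.94 + 14834.58 = 47997.36
Index = 57224.72 / 47997.36 × 100 = 119.2247

119.2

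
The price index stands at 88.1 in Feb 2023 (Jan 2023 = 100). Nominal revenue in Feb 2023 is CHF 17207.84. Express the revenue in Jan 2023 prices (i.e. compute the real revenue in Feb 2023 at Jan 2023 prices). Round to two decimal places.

Real = Nominal ÷ (Index/100) = 17207.84 ÷ (88.1/100)
     = 17207.84 ÷ 0.881 = 19532.1680

19532.17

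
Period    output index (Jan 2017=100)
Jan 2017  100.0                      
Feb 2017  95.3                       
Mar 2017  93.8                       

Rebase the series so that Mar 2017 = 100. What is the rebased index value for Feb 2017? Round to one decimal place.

Rebased(Feb 2017) = 95.3 / 93.8 × 100 = 101.5991

101.6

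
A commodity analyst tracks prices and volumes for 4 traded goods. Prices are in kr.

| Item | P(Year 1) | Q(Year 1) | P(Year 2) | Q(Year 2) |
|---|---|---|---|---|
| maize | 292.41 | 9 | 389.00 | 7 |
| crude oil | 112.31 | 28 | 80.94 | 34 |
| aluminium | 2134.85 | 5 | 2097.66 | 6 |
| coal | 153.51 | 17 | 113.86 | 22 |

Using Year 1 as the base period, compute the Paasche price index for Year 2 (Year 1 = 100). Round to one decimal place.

93.3

Paasche price index uses current-period quantities as weights.
ΣP(Year 2)·Q(Year 2) = 389.00×7 + 80.94×34 + 2097.66×6 + 113.86×22 = 2723 + 2751.96 + 12585.96 + 2504.92 = 20565.84
ΣP(Year 1)·Q(Year 2) = 292.41×7 + 112.31×34 + 2134.85×6 + 153.51×22 = 2046.87 + 3818.54 + 12809.1 + 3377.22 = 22051.73
Index = 20565.84 / 22051.73 × 100 = 93.2618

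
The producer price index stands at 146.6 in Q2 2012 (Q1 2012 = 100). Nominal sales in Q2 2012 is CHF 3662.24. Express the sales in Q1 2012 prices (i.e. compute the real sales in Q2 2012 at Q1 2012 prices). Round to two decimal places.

Real = Nominal ÷ (Index/100) = 3662.24 ÷ (146.6/100)
     = 3662.24 ÷ 1.466 = 2498.1173

2498.12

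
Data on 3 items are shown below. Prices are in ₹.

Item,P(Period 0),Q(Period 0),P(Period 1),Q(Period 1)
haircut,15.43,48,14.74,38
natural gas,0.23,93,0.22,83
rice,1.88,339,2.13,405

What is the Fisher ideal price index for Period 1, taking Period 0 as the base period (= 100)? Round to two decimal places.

Laspeyres component (base-period weights):
ΣP(Period 1)Q(Period 0) = 14.74×48 + 0.22×93 + 2.13×339 = 707.52 + 20.46 + 722.07 = 1450.05
ΣP(Period 0)Q(Period 0) = 15.43×48 + 0.23×93 + 1.88×339 = 740.64 + 21.39 + 637.32 = 1399.35
L = 1450.05 / 1399.35 × 100 = 103.6231
Paasche component (current-period weights):
ΣP(Period 1)Q(Period 1) = 14.74×38 + 0.22×83 + 2.13×405 = 560.12 + 18.26 + 862.65 = 1441.03
ΣP(Period 0)Q(Period 1) = 15.43×38 + 0.23×83 + 1.88×405 = 586.34 + 19.09 + 761.4 = 1366.83
P = 1441.03 / 1366.83 × 100 = 105.4286
Fisher = √(L × P) = √(103.6231 × 105.4286) = 104.5220

104.52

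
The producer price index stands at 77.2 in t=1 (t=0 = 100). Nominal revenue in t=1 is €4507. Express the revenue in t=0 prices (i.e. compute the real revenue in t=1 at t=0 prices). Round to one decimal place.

Real = Nominal ÷ (Index/100) = 4507 ÷ (77.2/100)
     = 4507 ÷ 0.772 = 5838.0829

5838.1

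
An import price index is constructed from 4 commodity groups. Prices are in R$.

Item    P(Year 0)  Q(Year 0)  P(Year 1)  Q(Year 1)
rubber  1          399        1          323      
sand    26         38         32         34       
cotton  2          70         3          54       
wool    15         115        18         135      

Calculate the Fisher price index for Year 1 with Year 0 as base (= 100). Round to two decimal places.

Laspeyres component (base-period weights):
ΣP(Year 1)Q(Year 0) = 1×399 + 32×38 + 3×70 + 18×115 = 399 + 1216 + 210 + 2070 = 3895
ΣP(Year 0)Q(Year 0) = 1×399 + 26×38 + 2×70 + 15×115 = 399 + 988 + 140 + 1725 = 3252
L = 3895 / 3252 × 100 = 119.7724
Paasche component (current-period weights):
ΣP(Year 1)Q(Year 1) = 1×323 + 32×34 + 3×54 + 18×135 = 323 + 1088 + 162 + 2430 = 4003
ΣP(Year 0)Q(Year 1) = 1×323 + 26×34 + 2×54 + 15×135 = 323 + 884 + 108 + 2025 = 3340
P = 4003 / 3340 × 100 = 119.8503
Fisher = √(L × P) = √(119.7724 × 119.8503) = 119.8114

119.81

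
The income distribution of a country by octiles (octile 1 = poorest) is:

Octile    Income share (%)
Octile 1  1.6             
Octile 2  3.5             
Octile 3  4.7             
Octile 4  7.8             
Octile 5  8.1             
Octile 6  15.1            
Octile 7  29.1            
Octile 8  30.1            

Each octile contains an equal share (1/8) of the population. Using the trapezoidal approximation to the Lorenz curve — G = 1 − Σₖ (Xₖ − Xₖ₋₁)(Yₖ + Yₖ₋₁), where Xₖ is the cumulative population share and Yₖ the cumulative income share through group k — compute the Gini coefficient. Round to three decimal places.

0.449

Cumulative income shares Yₖ: 0.0160, 0.0510, 0.0980, 0.1760, 0.2570, 0.4080, 0.6990, 1.0000
Σ (Xₖ−Xₖ₋₁)(Yₖ+Yₖ₋₁) = (1/8)(0.0160+0.0000) + (1/8)(0.0510+0.0160) + (1/8)(0.0980+0.0510) + (1/8)(0.1760+0.0980) + (1/8)(0.2570+0.1760) + (1/8)(0.4080+0.2570) + (1/8)(0.6990+0.4080) + (1/8)(1.0000+0.6990)
  = 0.0020 + 0.0084 + 0.0186 + 0.0343 + 0.0541 + 0.0831 + 0.1384 + 0.2124 = 0.5513
G = 1 − 0.5513 = 0.4487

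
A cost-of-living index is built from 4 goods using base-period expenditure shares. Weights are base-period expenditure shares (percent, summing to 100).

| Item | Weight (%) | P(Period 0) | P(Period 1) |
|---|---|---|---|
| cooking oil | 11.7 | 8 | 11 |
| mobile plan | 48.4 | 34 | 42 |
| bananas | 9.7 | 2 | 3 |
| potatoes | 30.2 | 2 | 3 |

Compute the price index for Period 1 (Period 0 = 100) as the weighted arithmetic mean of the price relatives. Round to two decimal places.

135.73

cooking oil: 11.7 × (11/8) = 11.7 × 1.375000 = 16.0875
mobile plan: 48.4 × (42/34) = 48.4 × 1.235294 = 59.7882
bananas: 9.7 × (3/2) = 9.7 × 1.500000 = 14.5500
potatoes: 30.2 × (3/2) = 30.2 × 1.500000 = 45.3000
Index = Σ wᵢ·(p₁ᵢ/p₀ᵢ) = 16.0875 + 59.7882 + 14.5500 + 45.3000 = 135.7257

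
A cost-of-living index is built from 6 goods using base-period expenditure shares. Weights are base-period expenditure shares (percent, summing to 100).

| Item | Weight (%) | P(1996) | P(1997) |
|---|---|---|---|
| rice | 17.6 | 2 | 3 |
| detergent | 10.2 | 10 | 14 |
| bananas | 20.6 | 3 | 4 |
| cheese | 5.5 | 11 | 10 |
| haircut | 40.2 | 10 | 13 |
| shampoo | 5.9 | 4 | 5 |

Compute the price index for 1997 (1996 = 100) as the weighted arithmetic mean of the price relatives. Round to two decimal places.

rice: 17.6 × (3/2) = 17.6 × 1.500000 = 26.4000
detergent: 10.2 × (14/10) = 10.2 × 1.400000 = 14.2800
bananas: 20.6 × (4/3) = 20.6 × 1.333333 = 27.4667
cheese: 5.5 × (10/11) = 5.5 × 0.909091 = 5.0000
haircut: 40.2 × (13/10) = 40.2 × 1.300000 = 52.2600
shampoo: 5.9 × (5/4) = 5.9 × 1.250000 = 7.3750
Index = Σ wᵢ·(p₁ᵢ/p₀ᵢ) = 26.4000 + 14.2800 + 27.4667 + 5.0000 + 52.2600 + 7.3750 = 132.7817

132.78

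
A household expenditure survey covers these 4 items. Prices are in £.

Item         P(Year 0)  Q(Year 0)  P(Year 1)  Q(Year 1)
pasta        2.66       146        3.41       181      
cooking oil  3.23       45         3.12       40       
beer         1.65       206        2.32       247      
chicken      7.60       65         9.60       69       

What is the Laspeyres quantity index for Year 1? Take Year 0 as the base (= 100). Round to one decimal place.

112.8

Laspeyres quantity index uses base-period prices as weights.
ΣP(Year 0)·Q(Year 1) = 2.66×181 + 3.23×40 + 1.65×247 + 7.60×69 = 481.46 + 129.2 + 407.55 + 524.4 = 1542.61
ΣP(Year 0)·Q(Year 0) = 2.66×146 + 3.23×45 + 1.65×206 + 7.60×65 = 388.36 + 145.35 + 339.9 + 494 = 1367.61
Index = 1542.61 / 1367.61 × 100 = 112.7960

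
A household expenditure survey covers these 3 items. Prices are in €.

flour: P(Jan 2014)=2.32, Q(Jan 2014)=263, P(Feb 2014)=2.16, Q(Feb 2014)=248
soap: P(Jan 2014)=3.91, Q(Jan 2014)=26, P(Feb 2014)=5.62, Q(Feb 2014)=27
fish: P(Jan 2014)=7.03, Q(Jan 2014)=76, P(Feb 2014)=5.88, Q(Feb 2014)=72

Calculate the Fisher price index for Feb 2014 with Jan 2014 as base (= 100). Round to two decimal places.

93.37

Laspeyres component (base-period weights):
ΣP(Feb 2014)Q(Jan 2014) = 2.16×263 + 5.62×26 + 5.88×76 = 568.08 + 146.12 + 446.88 = 1161.08
ΣP(Jan 2014)Q(Jan 2014) = 2.32×263 + 3.91×26 + 7.03×76 = 610.16 + 101.66 + 534.28 = 1246.1
L = 1161.08 / 1246.1 × 100 = 93.1771
Paasche component (current-period weights):
ΣP(Feb 2014)Q(Feb 2014) = 2.16×248 + 5.62×27 + 5.88×72 = 535.68 + 151.74 + 423.36 = 1110.78
ΣP(Jan 2014)Q(Feb 2014) = 2.32×248 + 3.91×27 + 7.03×72 = 575.36 + 105.57 + 506.16 = 1187.09
P = 1110.78 / 1187.09 × 100 = 93.5717
Fisher = √(L × P) = √(93.1771 × 93.5717) = 93.3742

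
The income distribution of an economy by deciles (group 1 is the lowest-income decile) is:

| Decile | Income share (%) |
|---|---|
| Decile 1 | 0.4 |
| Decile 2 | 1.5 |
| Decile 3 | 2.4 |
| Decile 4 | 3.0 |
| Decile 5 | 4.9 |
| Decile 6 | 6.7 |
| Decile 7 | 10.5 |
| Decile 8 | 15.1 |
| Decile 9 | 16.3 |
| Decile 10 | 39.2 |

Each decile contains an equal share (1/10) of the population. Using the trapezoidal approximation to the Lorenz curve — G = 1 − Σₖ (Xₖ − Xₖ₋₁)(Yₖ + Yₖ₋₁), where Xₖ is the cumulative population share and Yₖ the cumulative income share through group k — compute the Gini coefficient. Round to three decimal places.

0.541

Cumulative income shares Yₖ: 0.0040, 0.0190, 0.0430, 0.0730, 0.1220, 0.1890, 0.2940, 0.4450, 0.6080, 1.0000
Σ (Xₖ−Xₖ₋₁)(Yₖ+Yₖ₋₁) = (1/10)(0.0040+0.0000) + (1/10)(0.0190+0.0040) + (1/10)(0.0430+0.0190) + (1/10)(0.0730+0.0430) + (1/10)(0.1220+0.0730) + (1/10)(0.1890+0.1220) + (1/10)(0.2940+0.1890) + (1/10)(0.4450+0.2940) + (1/10)(0.6080+0.4450) + (1/10)(1.0000+0.6080)
  = 0.0004 + 0.0023 + 0.0062 + 0.0116 + 0.0195 + 0.0311 + 0.0483 + 0.0739 + 0.1053 + 0.1608 = 0.4594
G = 1 − 0.4594 = 0.5406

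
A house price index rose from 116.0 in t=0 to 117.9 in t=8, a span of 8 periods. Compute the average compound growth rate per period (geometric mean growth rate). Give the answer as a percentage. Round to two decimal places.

0.20%

Growth factor = (117.9/116.0)^(1/8) = (1.016379)^(1/8) = 1.002033
Growth rate = 1.002033 − 1 = 0.002033 = 0.2033%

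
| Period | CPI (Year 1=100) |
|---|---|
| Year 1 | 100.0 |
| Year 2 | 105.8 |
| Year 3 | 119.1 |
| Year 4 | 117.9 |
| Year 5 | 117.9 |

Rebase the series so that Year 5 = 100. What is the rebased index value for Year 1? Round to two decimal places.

Rebased(Year 1) = 100.0 / 117.9 × 100 = 84.8176

84.82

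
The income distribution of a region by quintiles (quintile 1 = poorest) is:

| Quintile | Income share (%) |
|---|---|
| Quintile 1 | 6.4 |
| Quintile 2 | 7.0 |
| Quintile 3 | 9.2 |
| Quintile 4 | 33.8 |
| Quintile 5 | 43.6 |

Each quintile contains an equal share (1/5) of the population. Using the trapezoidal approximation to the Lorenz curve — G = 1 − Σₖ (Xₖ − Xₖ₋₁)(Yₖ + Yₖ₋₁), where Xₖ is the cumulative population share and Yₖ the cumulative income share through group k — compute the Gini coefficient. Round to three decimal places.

0.405

Cumulative income shares Yₖ: 0.0640, 0.1340, 0.2260, 0.5640, 1.0000
Σ (Xₖ−Xₖ₋₁)(Yₖ+Yₖ₋₁) = (1/5)(0.0640+0.0000) + (1/5)(0.1340+0.0640) + (1/5)(0.2260+0.1340) + (1/5)(0.5640+0.2260) + (1/5)(1.0000+0.5640)
  = 0.0128 + 0.0396 + 0.0720 + 0.1580 + 0.3128 = 0.5952
G = 1 − 0.5952 = 0.4048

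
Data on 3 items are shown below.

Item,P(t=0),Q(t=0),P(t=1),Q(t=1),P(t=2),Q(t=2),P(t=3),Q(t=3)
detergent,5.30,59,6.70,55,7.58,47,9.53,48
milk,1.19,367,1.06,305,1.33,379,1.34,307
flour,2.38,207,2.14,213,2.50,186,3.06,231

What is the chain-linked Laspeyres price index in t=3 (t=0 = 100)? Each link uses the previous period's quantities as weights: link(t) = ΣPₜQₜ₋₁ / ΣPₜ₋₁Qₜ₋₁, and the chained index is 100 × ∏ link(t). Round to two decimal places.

Link t=0→t=1:
ΣP(t=1)Q(t=0) = 6.70×59 + 1.06×367 + 2.14×207 = 395.3 + 389.02 + 442.98 = 1227.3
ΣP(t=0)Q(t=0) = 5.30×59 + 1.19×367 + 2.38×207 = 312.7 + 436.73 + 492.66 = 1242.09
link = 1227.3/1242.09 = 0.988093
Link t=1→t=2:
ΣP(t=2)Q(t=1) = 7.58×55 + 1.33×305 + 2.50×213 = 416.9 + 405.65 + 532.5 = 1355.05
ΣP(t=1)Q(t=1) = 6.70×55 + 1.06×305 + 2.14×213 = 368.5 + 323.3 + 455.82 = 1147.62
link = 1355.05/1147.62 = 1.180748
Link t=2→t=3:
ΣP(t=3)Q(t=2) = 9.53×47 + 1.34×379 + 3.06×186 = 447.91 + 507.86 + 569.16 = 1524.93
ΣP(t=2)Q(t=2) = 7.58×47 + 1.33×379 + 2.50×186 = 356.26 + 504.07 + 465 = 1325.33
link = 1524.93/1325.33 = 1.150604
Chained index = 100 × 0.988093 × 1.180748 × 1.150604 = 134.2396

134.24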